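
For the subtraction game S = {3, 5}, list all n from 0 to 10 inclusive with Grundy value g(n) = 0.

0, 1, 2, 8, 9, 10

Compute g(0), g(1), … for moves {3, 5}:
g(0) = mex{} = 0
g(1) = mex{} = 0
g(2) = mex{} = 0
g(3) = mex{0} = 1
g(4) = mex{0} = 1
g(5) = mex{0} = 1
g(6) = mex{0,1} = 2
g(7) = mex{0,1} = 2
g(8) = mex{1} = 0
g(9) = mex{1,2} = 0
g(10) = mex{1,2} = 0
The P-positions (g = 0) in 0..10 are 0, 1, 2, 8, 9, 10.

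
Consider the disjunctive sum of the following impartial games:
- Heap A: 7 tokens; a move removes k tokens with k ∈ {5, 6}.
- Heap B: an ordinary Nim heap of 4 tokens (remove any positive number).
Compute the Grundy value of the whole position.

Grundy values for heap A (subtraction set {5, 6}):
g(0) = mex{} = 0
g(1) = mex{} = 0
g(2) = mex{} = 0
g(3) = mex{} = 0
g(4) = mex{} = 0
g(5) = mex{0} = 1
g(6) = mex{0} = 1
g(7) = mex{0} = 1
So g(7) = 1.
Heap B is a plain Nim heap of size 4, so its Grundy value is 4.
The value of a disjunctive sum is the nim-sum of the parts.
Combined value = 1 XOR 4 = 5.

5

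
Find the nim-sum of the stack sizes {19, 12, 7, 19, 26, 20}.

In binary:
  10011  (19)
  01100  (12)
  00111  (7)
  10011  (19)
  11010  (26)
  10100  (20)
  -----
  00101  (5)

5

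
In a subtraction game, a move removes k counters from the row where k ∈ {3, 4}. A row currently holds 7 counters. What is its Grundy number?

Compute g(0), g(1), … for moves {3, 4}:
g(0) = mex{} = 0
g(1) = mex{} = 0
g(2) = mex{} = 0
g(3) = mex{0} = 1
g(4) = mex{0} = 1
g(5) = mex{0} = 1
g(6) = mex{0,1} = 2
g(7) = mex{1} = 0
So g(7) = 0.

0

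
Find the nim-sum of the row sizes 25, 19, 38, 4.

Compute the nim-sum pairwise:
25 ⊕ 19 = 10
10 ⊕ 38 = 44
44 ⊕ 4 = 40

40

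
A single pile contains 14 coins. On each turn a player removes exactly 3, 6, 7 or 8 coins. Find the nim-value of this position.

1

Build the Grundy sequence with g(k) = mex{g(k−s) : s ∈ {3, 6, 7, 8}, s ≤ k}:
k:     0  1  2  3  4  5  6  7  8  9 10 11 12 13 14
g(k):  0  0  0  1  1  1  2  2  2  3  3  0  0  0  1
So g(14) = 1.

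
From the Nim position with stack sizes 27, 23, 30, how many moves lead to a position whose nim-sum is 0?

3

Compute the nim-sum pairwise:
27 ⊕ 23 = 12
12 ⊕ 30 = 18
The overall nim-sum is X = 18. A stack of size p has a winning move iff p XOR X < p (reduce it to p XOR X).
  27: 27 XOR 18 = 9 < 27 — winning move (to 9).
  23: 23 XOR 18 = 5 < 23 — winning move (to 5).
  30: 30 XOR 18 = 12 < 30 — winning move (to 12).
That gives 3 winning moves.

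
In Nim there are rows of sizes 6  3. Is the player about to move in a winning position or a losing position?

Winning position

Nim-sum: 6 XOR 3 = 5.
The nim-sum is 5 ≠ 0, so this is an N-position: the player to move can win.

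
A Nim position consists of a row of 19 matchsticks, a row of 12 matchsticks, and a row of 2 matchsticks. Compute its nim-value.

Compute the nim-sum pairwise:
19 XOR 12 = 31
31 XOR 2 = 29

29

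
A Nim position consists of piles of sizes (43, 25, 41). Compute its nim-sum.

27

Nim-sum: 43 ^ 25 ^ 41 = 27.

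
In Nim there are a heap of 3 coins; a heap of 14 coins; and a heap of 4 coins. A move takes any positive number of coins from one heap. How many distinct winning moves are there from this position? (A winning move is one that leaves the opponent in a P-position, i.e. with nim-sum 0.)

Nim-sum: 3 ⊕ 14 ⊕ 4 = 9.
The overall nim-sum is X = 9. A heap of size p has a winning move iff p XOR X < p (reduce it to p XOR X).
  3: 3 XOR 9 = 10 ≥ 3 — no move.
  14: 14 XOR 9 = 7 < 14 — winning move (to 7).
  4: 4 XOR 9 = 13 ≥ 4 — no move.
That gives 1 winning move.

1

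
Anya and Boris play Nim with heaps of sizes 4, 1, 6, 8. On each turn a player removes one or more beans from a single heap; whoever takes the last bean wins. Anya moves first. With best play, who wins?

Anya wins

Compute the nim-sum pairwise:
4 ^ 1 = 5
5 ^ 6 = 3
3 ^ 8 = 11
The nim-sum is 11 ≠ 0, so this is an N-position: the player to move can win; Anya has a winning move.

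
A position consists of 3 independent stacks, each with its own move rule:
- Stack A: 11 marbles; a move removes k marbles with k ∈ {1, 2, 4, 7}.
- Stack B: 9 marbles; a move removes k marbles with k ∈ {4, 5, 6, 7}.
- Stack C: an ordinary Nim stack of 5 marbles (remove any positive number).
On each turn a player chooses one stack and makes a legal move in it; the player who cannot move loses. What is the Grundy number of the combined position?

5

Build the Grundy sequence for stack A with g(k) = mex{g(k−s) : s ∈ {1, 2, 4, 7}, s ≤ k}:
g(0) = mex{} = 0
g(1) = mex{0} = 1
g(2) = mex{0,1} = 2
g(3) = mex{1,2} = 0
g(4) = mex{0,2} = 1
g(5) = mex{0,1} = 2
g(6) = mex{1,2} = 0
g(7) = mex{0,2} = 1
g(8) = mex{0,1} = 2
g(9) = mex{1,2} = 0
g(10) = mex{0,2} = 1
g(11) = mex{0,1} = 2
So g(11) = 2.
For stack B, compute g(0), g(1), … with moves {4, 5, 6, 7}:
g(0) = mex{} = 0
g(1) = mex{} = 0
g(2) = mex{} = 0
g(3) = mex{} = 0
g(4) = mex{0} = 1
g(5) = mex{0} = 1
g(6) = mex{0} = 1
g(7) = mex{0} = 1
g(8) = mex{0,1} = 2
g(9) = mex{0,1} = 2
So g(9) = 2.
Stack C is a plain Nim stack of size 5, so its Grundy value is 5.
By the Sprague-Grundy theorem, the Grundy value of a sum of independent games is the XOR of the component values.
Combined value = 2 ⊕ 2 ⊕ 5 = 5.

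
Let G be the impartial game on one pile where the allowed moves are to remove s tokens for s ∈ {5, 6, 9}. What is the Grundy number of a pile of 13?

2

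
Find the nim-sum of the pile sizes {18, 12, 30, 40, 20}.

60

Compute the nim-sum pairwise:
18 ⊕ 12 = 30
30 ⊕ 30 = 0
0 ⊕ 40 = 40
40 ⊕ 20 = 60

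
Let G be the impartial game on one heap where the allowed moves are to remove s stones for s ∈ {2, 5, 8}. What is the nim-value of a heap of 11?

Compute g(0), g(1), … for moves {2, 5, 8}:
k:     0  1  2  3  4  5  6  7  8  9 10 11
g(k):  0  0  1  1  0  2  1  0  2  1  0  0
So g(11) = 0.

0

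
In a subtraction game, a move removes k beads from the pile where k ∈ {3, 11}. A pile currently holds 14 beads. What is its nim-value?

0

Build the Grundy sequence with g(k) = mex{g(k−s) : s ∈ {3, 11}, s ≤ k}:
k:     0  1  2  3  4  5  6  7  8  9 10 11 12 13 14
g(k):  0  0  0  1  1  1  0  0  0  1  1  1  2  2  0
So g(14) = 0.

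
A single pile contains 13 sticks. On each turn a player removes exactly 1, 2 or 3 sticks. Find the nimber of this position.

Compute g(0), g(1), … for moves {1, 2, 3}:
g(0) = mex{} = 0
g(1) = mex{0} = 1
g(2) = mex{0,1} = 2
g(3) = mex{0,1,2} = 3
g(4) = mex{1,2,3} = 0
g(5) = mex{0,2,3} = 1
g(6) = mex{0,1,3} = 2
g(7) = mex{0,1,2} = 3
g(8) = mex{1,2,3} = 0
g(9) = mex{0,2,3} = 1
g(10) = mex{0,1,3} = 2
g(11) = mex{0,1,2} = 3
g(12) = mex{1,2,3} = 0
g(13) = mex{0,2,3} = 1
So g(13) = 1.

1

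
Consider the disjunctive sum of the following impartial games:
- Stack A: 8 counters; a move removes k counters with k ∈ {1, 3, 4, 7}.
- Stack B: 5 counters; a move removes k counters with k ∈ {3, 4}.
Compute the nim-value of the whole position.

1

For stack A, compute g(0), g(1), … with moves {1, 3, 4, 7}:
g(0) = mex{} = 0
g(1) = mex{0} = 1
g(2) = mex{1} = 0
g(3) = mex{0} = 1
g(4) = mex{0,1} = 2
g(5) = mex{0,1,2} = 3
g(6) = mex{0,1,3} = 2
g(7) = mex{0,1,2} = 3
g(8) = mex{1,2,3} = 0
So g(8) = 0.
Grundy values for stack B (subtraction set {3, 4}):
g(0) = mex{} = 0
g(1) = mex{} = 0
g(2) = mex{} = 0
g(3) = mex{0} = 1
g(4) = mex{0} = 1
g(5) = mex{0} = 1
So g(5) = 1.
By the Sprague-Grundy theorem, the Grundy value of a sum of independent games is the XOR of the component values.
Combined value = 0 ⊕ 1 = 1.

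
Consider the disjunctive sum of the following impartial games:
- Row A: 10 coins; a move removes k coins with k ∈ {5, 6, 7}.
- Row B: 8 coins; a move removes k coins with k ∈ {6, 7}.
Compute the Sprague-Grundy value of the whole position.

3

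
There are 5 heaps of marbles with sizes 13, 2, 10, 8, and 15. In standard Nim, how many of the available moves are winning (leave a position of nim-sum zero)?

3

Compute the nim-sum pairwise:
13 XOR 2 = 15
15 XOR 10 = 5
5 XOR 8 = 13
13 XOR 15 = 2
The overall nim-sum is X = 2. A heap of size p has a winning move iff p XOR X < p (reduce it to p XOR X).
  13: 13 XOR 2 = 15 ≥ 13 — no move.
  2: 2 XOR 2 = 0 < 2 — winning move (to 0).
  10: 10 XOR 2 = 8 < 10 — winning move (to 8).
  8: 8 XOR 2 = 10 ≥ 8 — no move.
  15: 15 XOR 2 = 13 < 15 — winning move (to 13).
That gives 3 winning moves.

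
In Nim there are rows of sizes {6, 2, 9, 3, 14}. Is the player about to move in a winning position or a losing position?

Losing position

In binary:
  0110  (6)
  0010  (2)
  1001  (9)
  0011  (3)
  1110  (14)
  ----
  0000  (0)
The nim-sum is 0, so this is a P-position: the player to move is in a losing position under optimal play.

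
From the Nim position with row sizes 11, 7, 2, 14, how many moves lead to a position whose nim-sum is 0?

0

Nim-sum: 11 ⊕ 7 ⊕ 2 ⊕ 14 = 0.
The nim-sum is already 0, so every move leaves a nonzero nim-sum — there are no winning moves.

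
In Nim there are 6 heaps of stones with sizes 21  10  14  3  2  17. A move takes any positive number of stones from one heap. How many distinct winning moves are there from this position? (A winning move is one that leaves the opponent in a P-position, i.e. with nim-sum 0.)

3

Nim-sum: 21 XOR 10 XOR 14 XOR 3 XOR 2 XOR 17 = 1.
The overall nim-sum is X = 1. A heap of size p has a winning move iff p XOR X < p (reduce it to p XOR X).
  21: 21 XOR 1 = 20 < 21 — winning move (to 20).
  10: 10 XOR 1 = 11 ≥ 10 — no move.
  14: 14 XOR 1 = 15 ≥ 14 — no move.
  3: 3 XOR 1 = 2 < 3 — winning move (to 2).
  2: 2 XOR 1 = 3 ≥ 2 — no move.
  17: 17 XOR 1 = 16 < 17 — winning move (to 16).
That gives 3 winning moves.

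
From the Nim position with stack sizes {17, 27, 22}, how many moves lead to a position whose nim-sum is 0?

3

Bitwise XOR of the heap sizes:
  10001  (17)
  11011  (27)
  10110  (22)
  -----
  11100  (28)
The overall nim-sum is X = 28. A stack of size p has a winning move iff p XOR X < p (reduce it to p XOR X).
  17: 17 XOR 28 = 13 < 17 — winning move (to 13).
  27: 27 XOR 28 = 7 < 27 — winning move (to 7).
  22: 22 XOR 28 = 10 < 22 — winning move (to 10).
That gives 3 winning moves.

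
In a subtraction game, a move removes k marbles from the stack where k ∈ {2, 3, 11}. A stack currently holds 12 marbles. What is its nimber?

Grundy values for subtraction set {2, 3, 11}:
k:     0  1  2  3  4  5  6  7  8  9 10 11 12
g(k):  0  0  1  1  2  0  0  1  1  2  0  3  1
So g(12) = 1.

1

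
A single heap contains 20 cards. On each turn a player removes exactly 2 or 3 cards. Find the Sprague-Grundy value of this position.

Build the Grundy sequence with g(k) = mex{g(k−s) : s ∈ {2, 3}, s ≤ k}:
k:     0  1  2  3  4  5  6  7  8  9 10 11 12 13 14 15 16 17 18 19 20
g(k):  0  0  1  1  2  0  0  1  1  2  0  0  1  1  2  0  0  1  1  2  0
So g(20) = 0.

0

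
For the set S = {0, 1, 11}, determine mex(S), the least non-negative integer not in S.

The values 0, 1 are all present; 2 is the first non-negative integer missing from the set.

2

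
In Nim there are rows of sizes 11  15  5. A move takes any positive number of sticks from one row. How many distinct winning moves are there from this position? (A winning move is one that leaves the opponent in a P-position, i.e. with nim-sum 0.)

Nim-sum: 11 ⊕ 15 ⊕ 5 = 1.
The overall nim-sum is X = 1. A row of size p has a winning move iff p XOR X < p (reduce it to p XOR X).
  11: 11 XOR 1 = 10 < 11 — winning move (to 10).
  15: 15 XOR 1 = 14 < 15 — winning move (to 14).
  5: 5 XOR 1 = 4 < 5 — winning move (to 4).
That gives 3 winning moves.

3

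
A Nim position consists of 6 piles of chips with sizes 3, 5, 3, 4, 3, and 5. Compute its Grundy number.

Compute the nim-sum pairwise:
3 ⊕ 5 = 6
6 ⊕ 3 = 5
5 ⊕ 4 = 1
1 ⊕ 3 = 2
2 ⊕ 5 = 7

7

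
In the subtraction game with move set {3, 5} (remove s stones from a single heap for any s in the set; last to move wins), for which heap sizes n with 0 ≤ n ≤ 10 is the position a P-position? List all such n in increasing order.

0, 1, 2, 8, 9, 10

Compute g(0), g(1), … for moves {3, 5}:
g(0) = mex{} = 0
g(1) = mex{} = 0
g(2) = mex{} = 0
g(3) = mex{0} = 1
g(4) = mex{0} = 1
g(5) = mex{0} = 1
g(6) = mex{0,1} = 2
g(7) = mex{0,1} = 2
g(8) = mex{1} = 0
g(9) = mex{1,2} = 0
g(10) = mex{1,2} = 0
The P-positions (g = 0) in 0..10 are 0, 1, 2, 8, 9, 10.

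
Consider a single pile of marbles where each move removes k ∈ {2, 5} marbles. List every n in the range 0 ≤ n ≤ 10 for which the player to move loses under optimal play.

0, 1, 4, 7, 8

Grundy values for subtraction set {2, 5}:
g(0) = mex{} = 0
g(1) = mex{} = 0
g(2) = mex{0} = 1
g(3) = mex{0} = 1
g(4) = mex{1} = 0
g(5) = mex{0,1} = 2
g(6) = mex{0} = 1
g(7) = mex{1,2} = 0
g(8) = mex{1} = 0
g(9) = mex{0} = 1
g(10) = mex{0,2} = 1
The P-positions (g = 0) in 0..10 are 0, 1, 4, 7, 8.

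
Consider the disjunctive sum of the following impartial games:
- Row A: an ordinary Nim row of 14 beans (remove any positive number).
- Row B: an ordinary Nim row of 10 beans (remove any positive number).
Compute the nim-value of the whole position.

4

Row A is a plain Nim row of size 14, so its Grundy value is 14.
Row B is a plain Nim row of size 10, so its Grundy value is 10.
By the Sprague-Grundy theorem, the Grundy value of a sum of independent games is the XOR of the component values.
Combined value = 14 ⊕ 10 = 4.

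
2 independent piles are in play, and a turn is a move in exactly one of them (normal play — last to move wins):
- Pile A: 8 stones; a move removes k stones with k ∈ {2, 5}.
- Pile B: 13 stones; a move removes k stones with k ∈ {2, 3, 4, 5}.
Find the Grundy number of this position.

3

Grundy values for pile A (subtraction set {2, 5}):
g(0) = mex{} = 0
g(1) = mex{} = 0
g(2) = mex{0} = 1
g(3) = mex{0} = 1
g(4) = mex{1} = 0
g(5) = mex{0,1} = 2
g(6) = mex{0} = 1
g(7) = mex{1,2} = 0
g(8) = mex{1} = 0
So g(8) = 0.
Build the Grundy sequence for pile B with g(k) = mex{g(k−s) : s ∈ {2, 3, 4, 5}, s ≤ k}:
g(0) = mex{} = 0
g(1) = mex{} = 0
g(2) = mex{0} = 1
g(3) = mex{0} = 1
g(4) = mex{0,1} = 2
g(5) = mex{0,1} = 2
g(6) = mex{0,1,2} = 3
g(7) = mex{1,2} = 0
g(8) = mex{1,2,3} = 0
g(9) = mex{0,2,3} = 1
g(10) = mex{0,2,3} = 1
g(11) = mex{0,1,3} = 2
g(12) = mex{0,1} = 2
g(13) = mex{0,1,2} = 3
So g(13) = 3.
By the Sprague-Grundy theorem, the Grundy value of a sum of independent games is the XOR of the component values.
Combined value = 0 XOR 3 = 3.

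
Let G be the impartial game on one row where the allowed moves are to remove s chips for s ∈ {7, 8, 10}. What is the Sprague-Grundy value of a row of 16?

2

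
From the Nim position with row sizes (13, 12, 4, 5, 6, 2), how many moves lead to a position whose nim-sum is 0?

5

Write each in binary and XOR column by column:
  1101  (13)
  1100  (12)
  0100  (4)
  0101  (5)
  0110  (6)
  0010  (2)
  ----
  0100  (4)
The overall nim-sum is X = 4. A row of size p has a winning move iff p XOR X < p (reduce it to p XOR X).
  13: 13 XOR 4 = 9 < 13 — winning move (to 9).
  12: 12 XOR 4 = 8 < 12 — winning move (to 8).
  4: 4 XOR 4 = 0 < 4 — winning move (to 0).
  5: 5 XOR 4 = 1 < 5 — winning move (to 1).
  6: 6 XOR 4 = 2 < 6 — winning move (to 2).
  2: 2 XOR 4 = 6 ≥ 2 — no move.
That gives 5 winning moves.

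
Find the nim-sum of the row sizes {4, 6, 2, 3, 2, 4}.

5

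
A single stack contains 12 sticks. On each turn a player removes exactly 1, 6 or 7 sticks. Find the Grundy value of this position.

Compute g(0), g(1), … for moves {1, 6, 7}:
g(0) = mex{} = 0
g(1) = mex{0} = 1
g(2) = mex{1} = 0
g(3) = mex{0} = 1
g(4) = mex{1} = 0
g(5) = mex{0} = 1
g(6) = mex{0,1} = 2
g(7) = mex{0,1,2} = 3
g(8) = mex{0,1,3} = 2
g(9) = mex{0,1,2} = 3
g(10) = mex{0,1,3} = 2
g(11) = mex{0,1,2} = 3
g(12) = mex{1,2,3} = 0
So g(12) = 0.

0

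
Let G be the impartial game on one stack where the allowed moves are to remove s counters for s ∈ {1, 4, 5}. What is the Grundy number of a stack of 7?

Build the Grundy sequence with g(k) = mex{g(k−s) : s ∈ {1, 4, 5}, s ≤ k}:
k:     0  1  2  3  4  5  6  7
g(k):  0  1  0  1  2  3  2  3
So g(7) = 3.

3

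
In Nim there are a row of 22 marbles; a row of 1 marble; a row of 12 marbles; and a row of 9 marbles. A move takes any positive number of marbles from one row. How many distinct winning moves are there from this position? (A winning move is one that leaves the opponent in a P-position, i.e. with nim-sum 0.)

Nim-sum: 22 ⊕ 1 ⊕ 12 ⊕ 9 = 18.
The overall nim-sum is X = 18. A row of size p has a winning move iff p XOR X < p (reduce it to p XOR X).
  22: 22 XOR 18 = 4 < 22 — winning move (to 4).
  1: 1 XOR 18 = 19 ≥ 1 — no move.
  12: 12 XOR 18 = 30 ≥ 12 — no move.
  9: 9 XOR 18 = 27 ≥ 9 — no move.
That gives 1 winning move.

1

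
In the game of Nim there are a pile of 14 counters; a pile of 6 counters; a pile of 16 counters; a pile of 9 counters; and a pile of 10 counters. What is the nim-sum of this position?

27

Bitwise XOR of the heap sizes:
  01110  (14)
  00110  (6)
  10000  (16)
  01001  (9)
  01010  (10)
  -----
  11011  (27)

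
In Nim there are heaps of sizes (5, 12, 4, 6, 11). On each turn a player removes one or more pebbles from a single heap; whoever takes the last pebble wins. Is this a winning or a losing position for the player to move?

Nim-sum: 5 ^ 12 ^ 4 ^ 6 ^ 11 = 0.
The nim-sum is 0, so this is a P-position: the player to move is in a losing position under optimal play.

Losing position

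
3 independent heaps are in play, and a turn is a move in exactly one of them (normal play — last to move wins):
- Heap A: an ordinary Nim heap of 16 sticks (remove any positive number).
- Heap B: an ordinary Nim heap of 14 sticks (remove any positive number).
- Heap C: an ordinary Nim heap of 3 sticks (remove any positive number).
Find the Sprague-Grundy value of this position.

Heap A is a plain Nim heap of size 16, so its Grundy value is 16.
Heap B is a plain Nim heap of size 14, so its Grundy value is 14.
Heap C is a plain Nim heap of size 3, so its Grundy value is 3.
By the Sprague-Grundy theorem, the Grundy value of a sum of independent games is the XOR of the component values.
Combined value = 16 ⊕ 14 ⊕ 3 = 29.

29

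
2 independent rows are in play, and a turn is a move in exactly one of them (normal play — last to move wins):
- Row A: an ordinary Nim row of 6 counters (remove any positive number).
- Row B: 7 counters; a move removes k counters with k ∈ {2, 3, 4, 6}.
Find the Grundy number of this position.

Row A is a plain Nim row of size 6, so its Grundy value is 6.
Grundy values for row B (subtraction set {2, 3, 4, 6}):
k:     0  1  2  3  4  5  6  7
g(k):  0  0  1  1  2  2  3  3
So g(7) = 3.
By the Sprague-Grundy theorem, the Grundy value of a sum of independent games is the XOR of the component values.
Combined value = 6 XOR 3 = 5.

5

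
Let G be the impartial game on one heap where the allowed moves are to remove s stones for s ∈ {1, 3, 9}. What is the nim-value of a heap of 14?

0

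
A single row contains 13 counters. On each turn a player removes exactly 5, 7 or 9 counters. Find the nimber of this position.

2

Grundy values for subtraction set {5, 7, 9}:
k:     0  1  2  3  4  5  6  7  8  9 10 11 12 13
g(k):  0  0  0  0  0  1  1  1  1  1  2  2  2  2
So g(13) = 2.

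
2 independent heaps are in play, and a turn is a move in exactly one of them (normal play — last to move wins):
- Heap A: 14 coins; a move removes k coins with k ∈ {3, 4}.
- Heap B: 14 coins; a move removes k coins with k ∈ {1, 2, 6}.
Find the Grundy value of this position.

For heap A, compute g(0), g(1), … with moves {3, 4}:
k:     0  1  2  3  4  5  6  7  8  9 10 11 12 13 14
g(k):  0  0  0  1  1  1  2  0  0  0  1  1  1  2  0
So g(14) = 0.
For heap B, compute g(0), g(1), … with moves {1, 2, 6}:
g(0) = mex{} = 0
g(1) = mex{0} = 1
g(2) = mex{0,1} = 2
g(3) = mex{1,2} = 0
g(4) = mex{0,2} = 1
g(5) = mex{0,1} = 2
g(6) = mex{0,1,2} = 3
g(7) = mex{1,2,3} = 0
g(8) = mex{0,2,3} = 1
g(9) = mex{0,1} = 2
g(10) = mex{1,2} = 0
g(11) = mex{0,2} = 1
g(12) = mex{0,1,3} = 2
g(13) = mex{0,1,2} = 3
g(14) = mex{1,2,3} = 0
So g(14) = 0.
The value of a disjunctive sum is the nim-sum of the parts.
Combined value = 0 XOR 0 = 0.

0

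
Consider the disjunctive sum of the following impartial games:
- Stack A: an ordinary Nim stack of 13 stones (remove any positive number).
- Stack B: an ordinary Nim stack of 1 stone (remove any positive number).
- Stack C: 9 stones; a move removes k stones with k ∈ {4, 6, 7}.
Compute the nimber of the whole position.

14

Stack A is a plain Nim stack of size 13, so its Grundy value is 13.
Stack B is a plain Nim stack of size 1, so its Grundy value is 1.
Grundy values for stack C (subtraction set {4, 6, 7}):
g(0) = mex{} = 0
g(1) = mex{} = 0
g(2) = mex{} = 0
g(3) = mex{} = 0
g(4) = mex{0} = 1
g(5) = mex{0} = 1
g(6) = mex{0} = 1
g(7) = mex{0} = 1
g(8) = mex{0,1} = 2
g(9) = mex{0,1} = 2
So g(9) = 2.
By the Sprague-Grundy theorem, the Grundy value of a sum of independent games is the XOR of the component values.
Combined value = 13 XOR 1 XOR 2 = 14.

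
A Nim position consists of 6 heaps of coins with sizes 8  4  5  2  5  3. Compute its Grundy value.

13

In binary:
  1000  (8)
  0100  (4)
  0101  (5)
  0010  (2)
  0101  (5)
  0011  (3)
  ----
  1101  (13)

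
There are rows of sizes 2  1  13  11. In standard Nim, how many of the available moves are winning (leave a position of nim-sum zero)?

1

Nim-sum: 2 XOR 1 XOR 13 XOR 11 = 5.
The overall nim-sum is X = 5. A row of size p has a winning move iff p XOR X < p (reduce it to p XOR X).
  2: 2 XOR 5 = 7 ≥ 2 — no move.
  1: 1 XOR 5 = 4 ≥ 1 — no move.
  13: 13 XOR 5 = 8 < 13 — winning move (to 8).
  11: 11 XOR 5 = 14 ≥ 11 — no move.
That gives 1 winning move.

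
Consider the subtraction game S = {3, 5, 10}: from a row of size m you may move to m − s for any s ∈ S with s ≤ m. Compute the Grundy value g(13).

2

Build the Grundy sequence with g(k) = mex{g(k−s) : s ∈ {3, 5, 10}, s ≤ k}:
k:     0  1  2  3  4  5  6  7  8  9 10 11 12 13
g(k):  0  0  0  1  1  1  2  2  0  0  3  1  1  2
So g(13) = 2.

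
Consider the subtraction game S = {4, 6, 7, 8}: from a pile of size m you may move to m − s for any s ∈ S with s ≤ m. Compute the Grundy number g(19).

1

Build the Grundy sequence with g(k) = mex{g(k−s) : s ∈ {4, 6, 7, 8}, s ≤ k}:
k:     0  1  2  3  4  5  6  7  8  9 10 11 12 13 14 15 16 17 18 19
g(k):  0  0  0  0  1  1  1  1  2  2  2  2  0  0  0  0  1  1  1  1
So g(19) = 1.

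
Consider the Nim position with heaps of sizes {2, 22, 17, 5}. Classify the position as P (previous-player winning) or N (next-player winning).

P-position

Bitwise XOR of the heap sizes:
  00010  (2)
  10110  (22)
  10001  (17)
  00101  (5)
  -----
  00000  (0)
The nim-sum is 0, so this is a P-position: the player to move is in a losing position under optimal play.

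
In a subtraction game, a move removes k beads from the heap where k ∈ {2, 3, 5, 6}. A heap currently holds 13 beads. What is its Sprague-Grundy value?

2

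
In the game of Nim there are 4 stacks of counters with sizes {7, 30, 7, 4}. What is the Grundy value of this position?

Bitwise XOR of the heap sizes:
  00111  (7)
  11110  (30)
  00111  (7)
  00100  (4)
  -----
  11010  (26)

26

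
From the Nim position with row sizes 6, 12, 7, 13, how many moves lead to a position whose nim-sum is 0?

0

Nim-sum: 6 XOR 12 XOR 7 XOR 13 = 0.
The nim-sum is already 0, so every move leaves a nonzero nim-sum — there are no winning moves.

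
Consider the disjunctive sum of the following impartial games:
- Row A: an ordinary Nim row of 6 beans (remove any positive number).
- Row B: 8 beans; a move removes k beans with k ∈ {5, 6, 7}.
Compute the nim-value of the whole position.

Row A is a plain Nim row of size 6, so its Grundy value is 6.
Grundy values for row B (subtraction set {5, 6, 7}):
k:     0  1  2  3  4  5  6  7  8
g(k):  0  0  0  0  0  1  1  1  1
So g(8) = 1.
The value of a disjunctive sum is the nim-sum of the parts.
Combined value = 6 ⊕ 1 = 7.

7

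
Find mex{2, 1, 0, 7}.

3

The values 0, 1, 2 are all present; 3 is the first non-negative integer missing from the set.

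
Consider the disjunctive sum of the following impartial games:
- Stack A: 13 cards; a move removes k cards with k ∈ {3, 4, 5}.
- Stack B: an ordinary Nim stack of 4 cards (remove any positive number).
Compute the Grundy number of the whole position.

For stack A, compute g(0), g(1), … with moves {3, 4, 5}:
g(0) = mex{} = 0
g(1) = mex{} = 0
g(2) = mex{} = 0
g(3) = mex{0} = 1
g(4) = mex{0} = 1
g(5) = mex{0} = 1
g(6) = mex{0,1} = 2
g(7) = mex{0,1} = 2
g(8) = mex{1} = 0
g(9) = mex{1,2} = 0
g(10) = mex{1,2} = 0
g(11) = mex{0,2} = 1
g(12) = mex{0,2} = 1
g(13) = mex{0} = 1
So g(13) = 1.
Stack B is a plain Nim stack of size 4, so its Grundy value is 4.
By the Sprague-Grundy theorem, the Grundy value of a sum of independent games is the XOR of the component values.
Combined value = 1 ⊕ 4 = 5.

5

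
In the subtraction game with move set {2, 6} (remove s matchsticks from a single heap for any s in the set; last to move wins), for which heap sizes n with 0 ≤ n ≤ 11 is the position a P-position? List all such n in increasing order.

0, 1, 4, 5, 8, 9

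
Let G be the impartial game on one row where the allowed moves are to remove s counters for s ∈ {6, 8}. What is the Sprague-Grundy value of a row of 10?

1

Compute g(0), g(1), … for moves {6, 8}:
g(0) = mex{} = 0
g(1) = mex{} = 0
g(2) = mex{} = 0
g(3) = mex{} = 0
g(4) = mex{} = 0
g(5) = mex{} = 0
g(6) = mex{0} = 1
g(7) = mex{0} = 1
g(8) = mex{0} = 1
g(9) = mex{0} = 1
g(10) = mex{0} = 1
So g(10) = 1.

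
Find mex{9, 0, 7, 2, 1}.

3

The values 0, 1, 2 are all present; 3 is the first non-negative integer missing from the set.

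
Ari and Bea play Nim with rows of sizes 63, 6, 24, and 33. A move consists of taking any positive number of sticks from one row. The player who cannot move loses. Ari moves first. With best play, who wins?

Compute the nim-sum pairwise:
63 XOR 6 = 57
57 XOR 24 = 33
33 XOR 33 = 0
The nim-sum is 0, so this is a P-position: the player to move is in a losing position under optimal play; Ari is about to move from it and so loses — Bea wins.

Bea wins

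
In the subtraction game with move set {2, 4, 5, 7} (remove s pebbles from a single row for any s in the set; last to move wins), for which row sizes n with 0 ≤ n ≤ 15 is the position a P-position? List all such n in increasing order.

0, 1, 9, 10

Build the Grundy sequence with g(k) = mex{g(k−s) : s ∈ {2, 4, 5, 7}, s ≤ k}:
k:     0  1  2  3  4  5  6  7  8  9 10 11 12 13 14 15
g(k):  0  0  1  1  2  2  3  3  4  0  0  1  1  2  2  3
The P-positions (g = 0) in 0..15 are 0, 1, 9, 10.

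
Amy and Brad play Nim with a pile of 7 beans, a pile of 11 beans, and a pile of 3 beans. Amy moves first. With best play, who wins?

Amy wins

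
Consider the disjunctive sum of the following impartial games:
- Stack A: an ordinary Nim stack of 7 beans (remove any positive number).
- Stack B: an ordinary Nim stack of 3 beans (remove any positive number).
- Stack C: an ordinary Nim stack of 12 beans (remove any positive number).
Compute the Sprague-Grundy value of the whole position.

Stack A is a plain Nim stack of size 7, so its Grundy value is 7.
Stack B is a plain Nim stack of size 3, so its Grundy value is 3.
Stack C is a plain Nim stack of size 12, so its Grundy value is 12.
By the Sprague-Grundy theorem, the Grundy value of a sum of independent games is the XOR of the component values.
Combined value = 7 ⊕ 3 ⊕ 12 = 8.

8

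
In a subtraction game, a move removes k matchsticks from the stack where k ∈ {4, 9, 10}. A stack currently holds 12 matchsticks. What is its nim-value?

Build the Grundy sequence with g(k) = mex{g(k−s) : s ∈ {4, 9, 10}, s ≤ k}:
g(0) = mex{} = 0
g(1) = mex{} = 0
g(2) = mex{} = 0
g(3) = mex{} = 0
g(4) = mex{0} = 1
g(5) = mex{0} = 1
g(6) = mex{0} = 1
g(7) = mex{0} = 1
g(8) = mex{1} = 0
g(9) = mex{0,1} = 2
g(10) = mex{0,1} = 2
g(11) = mex{0,1} = 2
g(12) = mex{0} = 1
So g(12) = 1.

1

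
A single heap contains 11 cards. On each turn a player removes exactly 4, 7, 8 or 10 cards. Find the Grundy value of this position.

Build the Grundy sequence with g(k) = mex{g(k−s) : s ∈ {4, 7, 8, 10}, s ≤ k}:
g(0) = mex{} = 0
g(1) = mex{} = 0
g(2) = mex{} = 0
g(3) = mex{} = 0
g(4) = mex{0} = 1
g(5) = mex{0} = 1
g(6) = mex{0} = 1
g(7) = mex{0} = 1
g(8) = mex{0,1} = 2
g(9) = mex{0,1} = 2
g(10) = mex{0,1} = 2
g(11) = mex{0,1} = 2
So g(11) = 2.

2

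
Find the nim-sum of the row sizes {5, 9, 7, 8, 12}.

In binary:
  0101  (5)
  1001  (9)
  0111  (7)
  1000  (8)
  1100  (12)
  ----
  1111  (15)

15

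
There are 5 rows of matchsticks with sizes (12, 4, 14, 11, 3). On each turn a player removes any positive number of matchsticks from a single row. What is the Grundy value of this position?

14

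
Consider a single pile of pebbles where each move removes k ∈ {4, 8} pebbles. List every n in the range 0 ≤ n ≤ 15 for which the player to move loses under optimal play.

0, 1, 2, 3, 12, 13, 14, 15

Compute g(0), g(1), … for moves {4, 8}:
k:     0  1  2  3  4  5  6  7  8  9 10 11 12 13 14 15
g(k):  0  0  0  0  1  1  1  1  2  2  2  2  0  0  0  0
The P-positions (g = 0) in 0..15 are 0, 1, 2, 3, 12, 13, 14, 15.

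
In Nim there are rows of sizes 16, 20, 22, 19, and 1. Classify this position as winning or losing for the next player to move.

Losing position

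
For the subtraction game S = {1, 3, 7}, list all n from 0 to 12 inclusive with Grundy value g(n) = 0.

0, 2, 4, 6, 8, 10, 12

Compute g(0), g(1), … for moves {1, 3, 7}:
k:     0  1  2  3  4  5  6  7  8  9 10 11 12
g(k):  0  1  0  1  0  1  0  1  0  1  0  1  0
The P-positions (g = 0) in 0..12 are 0, 2, 4, 6, 8, 10, 12.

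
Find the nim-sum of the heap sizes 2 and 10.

Compute the nim-sum pairwise:
2 ^ 10 = 8

8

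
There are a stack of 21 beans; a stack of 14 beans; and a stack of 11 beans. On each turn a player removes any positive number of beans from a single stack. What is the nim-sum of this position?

16

Write each in binary and XOR column by column:
  10101  (21)
  01110  (14)
  01011  (11)
  -----
  10000  (16)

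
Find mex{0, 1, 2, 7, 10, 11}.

3

The values 0, 1, 2 are all present; 3 is the first non-negative integer missing from the set.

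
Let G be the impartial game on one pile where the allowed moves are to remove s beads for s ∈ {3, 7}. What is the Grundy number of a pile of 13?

Build the Grundy sequence with g(k) = mex{g(k−s) : s ∈ {3, 7}, s ≤ k}:
k:     0  1  2  3  4  5  6  7  8  9 10 11 12 13
g(k):  0  0  0  1  1  1  0  2  2  1  0  0  0  1
So g(13) = 1.

1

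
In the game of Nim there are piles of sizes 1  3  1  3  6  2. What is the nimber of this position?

Bitwise XOR of the heap sizes:
  001  (1)
  011  (3)
  001  (1)
  011  (3)
  110  (6)
  010  (2)
  ---
  100  (4)

4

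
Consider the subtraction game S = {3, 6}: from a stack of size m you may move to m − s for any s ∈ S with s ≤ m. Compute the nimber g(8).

2

Build the Grundy sequence with g(k) = mex{g(k−s) : s ∈ {3, 6}, s ≤ k}:
k:     0  1  2  3  4  5  6  7  8
g(k):  0  0  0  1  1  1  2  2  2
So g(8) = 2.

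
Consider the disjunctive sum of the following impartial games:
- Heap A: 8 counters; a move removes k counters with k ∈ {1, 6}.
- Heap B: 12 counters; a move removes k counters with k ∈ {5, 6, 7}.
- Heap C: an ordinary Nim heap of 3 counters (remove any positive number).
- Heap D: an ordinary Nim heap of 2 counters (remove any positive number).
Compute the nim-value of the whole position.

For heap A, compute g(0), g(1), … with moves {1, 6}:
k:     0  1  2  3  4  5  6  7  8
g(k):  0  1  0  1  0  1  2  0  1
So g(8) = 1.
Grundy values for heap B (subtraction set {5, 6, 7}):
k:     0  1  2  3  4  5  6  7  8  9 10 11 12
g(k):  0  0  0  0  0  1  1  1  1  1  2  2  0
So g(12) = 0.
Heap C is a plain Nim heap of size 3, so its Grundy value is 3.
Heap D is a plain Nim heap of size 2, so its Grundy value is 2.
The value of a disjunctive sum is the nim-sum of the parts.
Combined value = 1 XOR 0 XOR 3 XOR 2 = 0.

0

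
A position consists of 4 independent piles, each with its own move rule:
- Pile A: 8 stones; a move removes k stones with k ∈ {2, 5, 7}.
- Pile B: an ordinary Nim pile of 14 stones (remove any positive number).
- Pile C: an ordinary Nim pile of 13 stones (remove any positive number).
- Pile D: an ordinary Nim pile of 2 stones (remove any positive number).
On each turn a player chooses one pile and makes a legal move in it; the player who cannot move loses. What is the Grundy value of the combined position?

Grundy values for pile A (subtraction set {2, 5, 7}):
g(0) = mex{} = 0
g(1) = mex{} = 0
g(2) = mex{0} = 1
g(3) = mex{0} = 1
g(4) = mex{1} = 0
g(5) = mex{0,1} = 2
g(6) = mex{0} = 1
g(7) = mex{0,1,2} = 3
g(8) = mex{0,1} = 2
So g(8) = 2.
Pile B is a plain Nim pile of size 14, so its Grundy value is 14.
Pile C is a plain Nim pile of size 13, so its Grundy value is 13.
Pile D is a plain Nim pile of size 2, so its Grundy value is 2.
The value of a disjunctive sum is the nim-sum of the parts.
Combined value = 2 ⊕ 14 ⊕ 13 ⊕ 2 = 3.

3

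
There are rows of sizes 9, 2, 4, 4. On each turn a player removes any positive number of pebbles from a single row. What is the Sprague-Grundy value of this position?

Compute the nim-sum pairwise:
9 ⊕ 2 = 11
11 ⊕ 4 = 15
15 ⊕ 4 = 11

11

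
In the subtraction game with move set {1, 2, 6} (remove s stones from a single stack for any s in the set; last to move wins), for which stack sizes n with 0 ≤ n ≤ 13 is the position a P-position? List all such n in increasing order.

0, 3, 7, 10

Compute g(0), g(1), … for moves {1, 2, 6}:
g(0) = mex{} = 0
g(1) = mex{0} = 1
g(2) = mex{0,1} = 2
g(3) = mex{1,2} = 0
g(4) = mex{0,2} = 1
g(5) = mex{0,1} = 2
g(6) = mex{0,1,2} = 3
g(7) = mex{1,2,3} = 0
g(8) = mex{0,2,3} = 1
g(9) = mex{0,1} = 2
g(10) = mex{1,2} = 0
g(11) = mex{0,2} = 1
g(12) = mex{0,1,3} = 2
g(13) = mex{0,1,2} = 3
The P-positions (g = 0) in 0..13 are 0, 3, 7, 10.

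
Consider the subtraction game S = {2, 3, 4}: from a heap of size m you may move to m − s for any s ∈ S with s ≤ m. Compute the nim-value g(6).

Compute g(0), g(1), … for moves {2, 3, 4}:
k:     0  1  2  3  4  5  6
g(k):  0  0  1  1  2  2  0
So g(6) = 0.

0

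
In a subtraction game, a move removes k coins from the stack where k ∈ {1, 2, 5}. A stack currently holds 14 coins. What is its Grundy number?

Compute g(0), g(1), … for moves {1, 2, 5}:
k:     0  1  2  3  4  5  6  7  8  9 10 11 12 13 14
g(k):  0  1  2  0  1  2  0  1  2  0  1  2  0  1  2
So g(14) = 2.

2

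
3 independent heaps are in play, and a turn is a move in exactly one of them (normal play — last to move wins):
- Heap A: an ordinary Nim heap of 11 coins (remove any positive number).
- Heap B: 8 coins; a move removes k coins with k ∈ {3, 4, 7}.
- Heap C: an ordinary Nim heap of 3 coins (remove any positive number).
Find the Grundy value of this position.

10

Heap A is a plain Nim heap of size 11, so its Grundy value is 11.
Build the Grundy sequence for heap B with g(k) = mex{g(k−s) : s ∈ {3, 4, 7}, s ≤ k}:
k:     0  1  2  3  4  5  6  7  8
g(k):  0  0  0  1  1  1  2  2  2
So g(8) = 2.
Heap C is a plain Nim heap of size 3, so its Grundy value is 3.
By the Sprague-Grundy theorem, the Grundy value of a sum of independent games is the XOR of the component values.
Combined value = 11 XOR 2 XOR 3 = 10.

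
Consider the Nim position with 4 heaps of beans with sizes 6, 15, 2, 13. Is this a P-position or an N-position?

N-position

Compute the nim-sum pairwise:
6 XOR 15 = 9
9 XOR 2 = 11
11 XOR 13 = 6
The nim-sum is 6 ≠ 0, so this is an N-position: the player to move can win.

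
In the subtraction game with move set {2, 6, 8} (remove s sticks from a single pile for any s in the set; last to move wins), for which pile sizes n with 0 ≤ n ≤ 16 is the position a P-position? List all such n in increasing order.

0, 1, 4, 5, 14, 15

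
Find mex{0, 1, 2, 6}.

The values 0, 1, 2 are all present; 3 is the first non-negative integer missing from the set.

3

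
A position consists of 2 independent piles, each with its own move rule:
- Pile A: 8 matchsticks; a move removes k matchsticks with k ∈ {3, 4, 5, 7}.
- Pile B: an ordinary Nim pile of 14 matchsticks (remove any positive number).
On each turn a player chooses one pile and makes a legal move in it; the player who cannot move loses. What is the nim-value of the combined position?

12

For pile A, compute g(0), g(1), … with moves {3, 4, 5, 7}:
k:     0  1  2  3  4  5  6  7  8
g(k):  0  0  0  1  1  1  2  2  2
So g(8) = 2.
Pile B is a plain Nim pile of size 14, so its Grundy value is 14.
By the Sprague-Grundy theorem, the Grundy value of a sum of independent games is the XOR of the component values.
Combined value = 2 ⊕ 14 = 12.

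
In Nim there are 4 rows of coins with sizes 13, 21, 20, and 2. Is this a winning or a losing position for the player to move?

Winning position

Nim-sum: 13 ⊕ 21 ⊕ 20 ⊕ 2 = 14.
The nim-sum is 14 ≠ 0, so this is an N-position: the player to move can win.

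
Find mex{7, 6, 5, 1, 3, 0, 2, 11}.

4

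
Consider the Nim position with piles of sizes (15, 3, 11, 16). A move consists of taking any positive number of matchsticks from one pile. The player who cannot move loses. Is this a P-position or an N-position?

N-position

Compute the nim-sum pairwise:
15 ^ 3 = 12
12 ^ 11 = 7
7 ^ 16 = 23
The nim-sum is 23 ≠ 0, so this is an N-position: the player to move can win.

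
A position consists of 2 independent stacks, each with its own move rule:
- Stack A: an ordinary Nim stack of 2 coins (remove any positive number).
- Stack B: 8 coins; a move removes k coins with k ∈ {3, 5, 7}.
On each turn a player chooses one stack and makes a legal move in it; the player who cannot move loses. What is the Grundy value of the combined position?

0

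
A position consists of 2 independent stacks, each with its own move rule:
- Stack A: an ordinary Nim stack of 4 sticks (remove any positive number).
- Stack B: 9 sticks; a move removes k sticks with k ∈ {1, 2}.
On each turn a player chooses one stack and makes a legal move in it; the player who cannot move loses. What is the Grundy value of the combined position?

Stack A is a plain Nim stack of size 4, so its Grundy value is 4.
Grundy values for stack B (subtraction set {1, 2}):
k:     0  1  2  3  4  5  6  7  8  9
g(k):  0  1  2  0  1  2  0  1  2  0
So g(9) = 0.
The value of a disjunctive sum is the nim-sum of the parts.
Combined value = 4 XOR 0 = 4.

4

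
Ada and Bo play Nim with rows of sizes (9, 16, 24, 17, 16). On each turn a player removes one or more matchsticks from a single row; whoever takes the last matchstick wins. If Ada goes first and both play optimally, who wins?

Bo wins

Nim-sum: 9 XOR 16 XOR 24 XOR 17 XOR 16 = 0.
The nim-sum is 0, so this is a P-position: the player to move is in a losing position under optimal play; Ada is about to move from it and so loses — Bo wins.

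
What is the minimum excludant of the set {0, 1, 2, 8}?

3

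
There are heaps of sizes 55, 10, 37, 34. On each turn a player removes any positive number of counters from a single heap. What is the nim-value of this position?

Compute the nim-sum pairwise:
55 XOR 10 = 61
61 XOR 37 = 24
24 XOR 34 = 58

58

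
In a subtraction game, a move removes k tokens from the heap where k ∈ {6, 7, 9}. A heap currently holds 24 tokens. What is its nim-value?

1

Build the Grundy sequence with g(k) = mex{g(k−s) : s ∈ {6, 7, 9}, s ≤ k}:
k:     0  1  2  3  4  5  6  7  8  9 10 11 12 13 14 15 16 17 18 19 20 21 22 23 24
g(k):  0  0  0  0  0  0  1  1  1  1  1  1  2  2  2  0  0  0  0  0  0  1  1  1  1
So g(24) = 1.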